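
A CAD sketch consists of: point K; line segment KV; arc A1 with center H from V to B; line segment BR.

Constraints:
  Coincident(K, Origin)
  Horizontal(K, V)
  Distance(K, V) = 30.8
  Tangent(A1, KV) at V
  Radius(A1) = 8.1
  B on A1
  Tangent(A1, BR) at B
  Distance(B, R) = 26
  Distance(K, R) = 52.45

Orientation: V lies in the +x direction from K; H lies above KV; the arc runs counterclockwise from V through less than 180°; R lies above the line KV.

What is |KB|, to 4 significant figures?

39.64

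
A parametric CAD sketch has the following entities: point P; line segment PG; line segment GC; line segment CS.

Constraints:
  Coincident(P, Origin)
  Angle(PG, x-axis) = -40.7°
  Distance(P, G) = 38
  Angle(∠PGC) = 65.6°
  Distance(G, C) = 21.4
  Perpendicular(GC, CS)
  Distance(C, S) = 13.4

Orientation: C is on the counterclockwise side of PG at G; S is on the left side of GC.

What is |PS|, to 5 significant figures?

21.959

P is at the origin; PG runs at -40.7° with length 38.0, so G = 38.0·(cos -40.7°, sin -40.7°) = (28.809, -24.780). ∠PGC = 65.6°, so GC runs at -40.7° + (180° − 65.6°) = 73.700° from the x-axis; with |GC| = 21.4, C = G + 21.4·(cos 73.700°, sin 73.700°) = (34.815, -4.2399). The perpendicularity gives CS at right angles to GC; with |CS| = 13.4 on the left of GC, S = C + 13.4·(-0.95981, 0.28067) = (21.954, -0.47897). Then |PS| = |S − P| = 21.959.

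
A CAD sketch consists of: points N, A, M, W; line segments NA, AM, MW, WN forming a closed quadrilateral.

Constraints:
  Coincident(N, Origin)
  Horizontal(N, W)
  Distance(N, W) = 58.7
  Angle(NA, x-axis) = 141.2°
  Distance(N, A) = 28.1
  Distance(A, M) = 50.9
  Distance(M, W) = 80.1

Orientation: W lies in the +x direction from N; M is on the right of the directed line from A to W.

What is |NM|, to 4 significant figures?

35.77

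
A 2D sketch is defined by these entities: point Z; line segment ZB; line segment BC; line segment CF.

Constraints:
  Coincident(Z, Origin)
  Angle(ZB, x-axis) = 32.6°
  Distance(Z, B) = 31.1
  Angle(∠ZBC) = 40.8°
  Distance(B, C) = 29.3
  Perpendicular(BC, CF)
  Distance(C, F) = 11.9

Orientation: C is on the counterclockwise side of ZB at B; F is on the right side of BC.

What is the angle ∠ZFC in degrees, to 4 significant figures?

10.13°

∠ZBC = 40.8°, so BC runs at 32.6° + (180° − 40.8°) = 171.8° from the x-axis; with |BC| = 29.3, C = B + 29.3·(cos 171.8°, sin 171.8°) = (-2.800, 20.93). BC is perpendicular to CF; with |CF| = 11.9 on the right of BC, F = C + 11.9·(0.1426, 0.9898) = (-1.103, 32.71). Then cos ∠ZFC = FZ·FC / (|FZ||FC|), giving 10.13°.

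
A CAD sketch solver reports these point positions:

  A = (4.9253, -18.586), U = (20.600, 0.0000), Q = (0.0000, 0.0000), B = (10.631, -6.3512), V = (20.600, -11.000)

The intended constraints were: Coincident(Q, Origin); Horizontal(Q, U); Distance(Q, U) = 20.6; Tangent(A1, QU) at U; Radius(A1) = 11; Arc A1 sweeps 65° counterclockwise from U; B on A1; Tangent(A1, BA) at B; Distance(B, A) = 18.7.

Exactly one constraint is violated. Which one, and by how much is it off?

Distance(B, A) = 18.7 — off by 5.20.

Q = (0.00, 0.00) ✓; Q.y = 0.00, U.y = 0.00 ✓; |QU| = 20.60 ✓; ∠(VU, UQ) = 90.00° ✓; |VU| = 11.00 ✓; bearing(V→B) − bearing(V→U) = 65.00° ✓; |VB| = 11.00 ✓; ∠(VB, BA) = 90.00° ✓; |BA| = 13.50 ✗.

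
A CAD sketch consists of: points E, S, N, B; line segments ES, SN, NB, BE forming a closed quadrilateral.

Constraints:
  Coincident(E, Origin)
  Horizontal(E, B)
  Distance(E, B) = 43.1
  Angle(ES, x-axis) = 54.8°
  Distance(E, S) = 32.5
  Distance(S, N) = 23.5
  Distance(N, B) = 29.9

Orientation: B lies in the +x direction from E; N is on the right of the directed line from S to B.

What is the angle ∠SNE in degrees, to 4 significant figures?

118.3°

Checks: |SN| = 23.50 ✓; |NB| = 29.90 ✓.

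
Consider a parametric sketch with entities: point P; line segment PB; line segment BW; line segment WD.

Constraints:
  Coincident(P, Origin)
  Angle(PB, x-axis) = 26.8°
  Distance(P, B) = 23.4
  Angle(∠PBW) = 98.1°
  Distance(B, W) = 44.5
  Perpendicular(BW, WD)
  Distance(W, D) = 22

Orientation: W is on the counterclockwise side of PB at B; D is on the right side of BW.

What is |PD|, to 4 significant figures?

65.76

∠PBW = 98.1°, so BW runs at 26.8° + (180° − 98.1°) = 108.7° from the x-axis; with |BW| = 44.5, W = B + 44.5·(cos 108.7°, sin 108.7°) = (6.619, 52.70). BW is perpendicular to WD; with |WD| = 22.0 on the right of BW, D = W + 22.0·(0.9472, 0.3206) = (27.46, 59.75). Then |PD| = |D − P| = 65.76.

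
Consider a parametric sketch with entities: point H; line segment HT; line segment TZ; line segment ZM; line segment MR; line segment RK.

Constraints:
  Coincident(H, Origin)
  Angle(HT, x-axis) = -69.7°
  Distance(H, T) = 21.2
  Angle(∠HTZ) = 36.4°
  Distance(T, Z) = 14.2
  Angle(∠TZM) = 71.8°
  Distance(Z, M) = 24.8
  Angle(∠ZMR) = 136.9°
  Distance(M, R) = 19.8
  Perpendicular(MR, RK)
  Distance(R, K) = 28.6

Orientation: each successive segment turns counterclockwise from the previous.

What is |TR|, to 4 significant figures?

34.82

H is at the origin; HT runs at -69.7° with length 21.2, so T = (7.355, -19.88). ∠HTZ = 36.4° gives TZ at 73.90° from the x-axis; with |TZ| = 14.2, Z = (11.29, -6.240). ∠TZM = 71.8° gives ZM at -177.9° from the x-axis; with |ZM| = 24.8, M = (-13.49, -7.149). ∠ZMR = 136.9° gives MR at -134.8° from the x-axis; with |MR| = 19.8, R = (-27.44, -21.20). Then |TR| = |R − T| = 34.82.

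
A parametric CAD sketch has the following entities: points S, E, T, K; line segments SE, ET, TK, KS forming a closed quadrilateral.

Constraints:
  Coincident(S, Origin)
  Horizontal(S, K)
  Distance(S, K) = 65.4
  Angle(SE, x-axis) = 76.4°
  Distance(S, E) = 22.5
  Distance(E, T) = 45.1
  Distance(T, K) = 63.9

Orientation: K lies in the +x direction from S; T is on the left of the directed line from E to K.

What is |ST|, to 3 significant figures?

65.9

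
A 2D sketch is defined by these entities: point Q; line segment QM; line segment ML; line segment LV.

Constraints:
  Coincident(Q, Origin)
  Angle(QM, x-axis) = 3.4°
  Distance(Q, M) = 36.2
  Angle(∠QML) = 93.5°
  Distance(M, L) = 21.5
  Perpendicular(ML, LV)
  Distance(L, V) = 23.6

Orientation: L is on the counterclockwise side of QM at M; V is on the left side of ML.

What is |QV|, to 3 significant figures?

26.8

Q is at the origin; QM runs at 3.4° with length 36.2, so M = 36.2·(cos 3.4°, sin 3.4°) = (36.1, 2.15). ∠QML = 93.5°, so ML runs at 3.4° + (180° − 93.5°) = 89.9° from the x-axis; with |ML| = 21.5, L = M + 21.5·(cos 89.9°, sin 89.9°) = (36.2, 23.6). ML is perpendicular to LV; with |LV| = 23.6 on the left of ML, V = L + 23.6·(-1.00, 0.00175) = (12.6, 23.7). Then |QV| = |V − Q| = 26.8.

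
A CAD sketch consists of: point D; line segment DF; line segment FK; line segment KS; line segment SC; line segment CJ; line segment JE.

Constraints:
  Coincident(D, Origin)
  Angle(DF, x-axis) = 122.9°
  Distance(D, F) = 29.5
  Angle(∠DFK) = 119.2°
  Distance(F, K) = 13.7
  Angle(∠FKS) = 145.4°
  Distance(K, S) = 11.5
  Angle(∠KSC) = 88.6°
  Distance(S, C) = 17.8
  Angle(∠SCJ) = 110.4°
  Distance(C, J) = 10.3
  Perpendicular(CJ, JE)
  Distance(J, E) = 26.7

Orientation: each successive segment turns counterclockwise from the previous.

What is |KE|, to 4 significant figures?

8.429

D is at the origin; DF runs at 122.9° with length 29.5, so F = (-16.02, 24.77). ∠DFK = 119.2° gives FK at -176.3° from the x-axis; with |FK| = 13.7, K = (-29.70, 23.88). ∠FKS = 145.4° gives KS at -141.7° from the x-axis; with |KS| = 11.5, S = (-38.72, 16.76). ∠KSC = 88.6° gives SC at -50.30° from the x-axis; with |SC| = 17.8, C = (-27.35, 3.062). ∠SCJ = 110.4° gives CJ at 19.30° from the x-axis; with |CJ| = 10.3, J = (-17.63, 6.466). CJ is perpendicular to JE, so JE runs at 109.3°; with |JE| = 26.7, E = (-26.45, 31.67). Then |KE| = |E − K| = 8.429.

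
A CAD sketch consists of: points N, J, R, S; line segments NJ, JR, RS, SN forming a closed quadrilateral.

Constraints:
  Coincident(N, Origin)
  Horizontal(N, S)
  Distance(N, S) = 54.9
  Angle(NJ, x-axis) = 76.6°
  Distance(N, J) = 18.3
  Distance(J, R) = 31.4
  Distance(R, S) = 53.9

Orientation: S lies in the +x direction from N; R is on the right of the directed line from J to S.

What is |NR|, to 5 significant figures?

13.835

Checks: |JR| = 31.40 ✓; |RS| = 53.90 ✓.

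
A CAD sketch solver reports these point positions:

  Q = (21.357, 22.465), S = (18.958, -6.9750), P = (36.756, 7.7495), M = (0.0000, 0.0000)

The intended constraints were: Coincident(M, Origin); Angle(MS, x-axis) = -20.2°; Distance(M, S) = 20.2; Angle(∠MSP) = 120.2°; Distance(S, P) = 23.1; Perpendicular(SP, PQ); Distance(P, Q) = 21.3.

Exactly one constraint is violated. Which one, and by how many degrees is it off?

Perpendicular(SP, PQ) — off by 6.70°.

M = (0.00, 0.00) ✓; MS at -20.20° ✓; |MS| = 20.20 ✓; ∠MSP = 120.2° ✓; |SP| = 23.10 ✓; ∠(SP, PQ) = 96.70° ✗; |PQ| = 21.30 ✓.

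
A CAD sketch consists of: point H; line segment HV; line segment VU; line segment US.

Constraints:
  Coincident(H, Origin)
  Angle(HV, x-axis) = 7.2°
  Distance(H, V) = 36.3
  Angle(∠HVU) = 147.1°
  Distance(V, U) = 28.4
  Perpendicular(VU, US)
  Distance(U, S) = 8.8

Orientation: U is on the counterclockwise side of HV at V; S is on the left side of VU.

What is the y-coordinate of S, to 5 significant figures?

29.574

H is at the origin; HV runs at 7.2° with length 36.3, so V = 36.3·(cos 7.2°, sin 7.2°) = (36.014, 4.5496). ∠HVU = 147.1°, so VU runs at 7.2° + (180° − 147.1°) = 40.100° from the x-axis; with |VU| = 28.4, U = V + 28.4·(cos 40.100°, sin 40.100°) = (57.738, 22.843). VU ⟂ US; with |US| = 8.8 on the left of VU, S = U + 8.8·(-0.64412, 0.76492) = (52.069, 29.574). So S.y = 29.574.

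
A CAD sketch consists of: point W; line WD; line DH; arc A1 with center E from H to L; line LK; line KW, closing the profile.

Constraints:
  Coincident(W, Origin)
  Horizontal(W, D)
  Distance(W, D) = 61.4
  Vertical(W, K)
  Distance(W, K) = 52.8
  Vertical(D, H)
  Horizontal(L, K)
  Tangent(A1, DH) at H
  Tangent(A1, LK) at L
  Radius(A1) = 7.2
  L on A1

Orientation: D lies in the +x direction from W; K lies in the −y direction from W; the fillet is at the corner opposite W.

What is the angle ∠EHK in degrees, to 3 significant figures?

6.69°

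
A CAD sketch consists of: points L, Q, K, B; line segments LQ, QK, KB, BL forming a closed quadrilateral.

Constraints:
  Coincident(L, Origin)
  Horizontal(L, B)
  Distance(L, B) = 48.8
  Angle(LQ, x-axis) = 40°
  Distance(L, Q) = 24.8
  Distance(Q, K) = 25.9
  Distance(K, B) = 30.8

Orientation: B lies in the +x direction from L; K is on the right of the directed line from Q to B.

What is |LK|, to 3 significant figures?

22.0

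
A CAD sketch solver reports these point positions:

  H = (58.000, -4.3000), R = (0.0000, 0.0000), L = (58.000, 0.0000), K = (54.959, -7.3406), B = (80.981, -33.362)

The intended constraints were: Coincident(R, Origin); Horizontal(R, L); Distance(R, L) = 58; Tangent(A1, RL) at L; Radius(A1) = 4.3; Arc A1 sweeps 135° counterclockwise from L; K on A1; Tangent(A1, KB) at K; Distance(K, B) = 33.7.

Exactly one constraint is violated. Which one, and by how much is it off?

Distance(K, B) = 33.7 — off by 3.10.

R = (0.00, 0.00) ✓; R.y = 0.00, L.y = 0.00 ✓; |RL| = 58.00 ✓; ∠(HL, LR) = 90.00° ✓; |HL| = 4.300 ✓; bearing(H→K) − bearing(H→L) = 135.0° ✓; |HK| = 4.300 ✓; ∠(HK, KB) = 90.00° ✓; |KB| = 36.80 ✗.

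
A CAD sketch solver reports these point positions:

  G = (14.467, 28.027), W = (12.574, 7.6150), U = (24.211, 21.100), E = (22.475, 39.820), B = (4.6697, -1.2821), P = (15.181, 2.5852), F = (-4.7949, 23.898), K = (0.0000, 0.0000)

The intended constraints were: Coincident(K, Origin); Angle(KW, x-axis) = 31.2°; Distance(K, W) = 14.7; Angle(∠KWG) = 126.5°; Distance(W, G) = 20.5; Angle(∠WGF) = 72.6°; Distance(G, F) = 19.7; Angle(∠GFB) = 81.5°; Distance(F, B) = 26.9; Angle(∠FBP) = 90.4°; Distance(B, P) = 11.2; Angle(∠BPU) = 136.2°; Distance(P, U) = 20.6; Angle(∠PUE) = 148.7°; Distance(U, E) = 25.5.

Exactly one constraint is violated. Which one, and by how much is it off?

Distance(U, E) = 25.5 — off by 6.70.

K = (0.00, 0.00) ✓; KW at 31.20° ✓; |KW| = 14.70 ✓; ∠KWG = 126.5° ✓; |WG| = 20.50 ✓; ∠WGF = 72.60° ✓; |GF| = 19.70 ✓; ∠GFB = 81.50° ✓; |FB| = 26.90 ✓; ∠FBP = 90.40° ✓; |BP| = 11.20 ✓; ∠BPU = 136.2° ✓; |PU| = 20.60 ✓; ∠PUE = 148.7° ✓; |UE| = 18.80 ✗.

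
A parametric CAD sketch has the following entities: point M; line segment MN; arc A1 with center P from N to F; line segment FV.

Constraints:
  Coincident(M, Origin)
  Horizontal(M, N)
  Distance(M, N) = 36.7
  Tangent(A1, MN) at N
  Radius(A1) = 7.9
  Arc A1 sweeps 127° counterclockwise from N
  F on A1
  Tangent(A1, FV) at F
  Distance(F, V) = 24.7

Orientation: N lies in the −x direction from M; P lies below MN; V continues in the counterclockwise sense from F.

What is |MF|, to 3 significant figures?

44.8

M is at the origin; M and N share the same y with |MN| = 36.7 and N on the −x side, so N = (-36.7, 0.00). A1 meets MN tangentially, so PN is at right angles to MN, so P = N + (0, -7.9) = (-36.7, -7.90). On A1, N sits at bearing 90° from P; a 127° counterclockwise sweep puts F at bearing 217°, so F = P + 7.9·(cos 217°, sin 217°) = (-43.0, -12.7). Then |MF| = |F − M| = 44.8.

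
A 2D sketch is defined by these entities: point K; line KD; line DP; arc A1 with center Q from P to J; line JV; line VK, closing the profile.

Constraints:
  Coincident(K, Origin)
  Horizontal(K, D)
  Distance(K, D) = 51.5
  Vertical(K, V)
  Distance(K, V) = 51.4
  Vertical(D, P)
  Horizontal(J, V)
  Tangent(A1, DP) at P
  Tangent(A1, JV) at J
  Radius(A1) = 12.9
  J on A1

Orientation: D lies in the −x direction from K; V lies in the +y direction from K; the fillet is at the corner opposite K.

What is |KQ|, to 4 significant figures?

54.52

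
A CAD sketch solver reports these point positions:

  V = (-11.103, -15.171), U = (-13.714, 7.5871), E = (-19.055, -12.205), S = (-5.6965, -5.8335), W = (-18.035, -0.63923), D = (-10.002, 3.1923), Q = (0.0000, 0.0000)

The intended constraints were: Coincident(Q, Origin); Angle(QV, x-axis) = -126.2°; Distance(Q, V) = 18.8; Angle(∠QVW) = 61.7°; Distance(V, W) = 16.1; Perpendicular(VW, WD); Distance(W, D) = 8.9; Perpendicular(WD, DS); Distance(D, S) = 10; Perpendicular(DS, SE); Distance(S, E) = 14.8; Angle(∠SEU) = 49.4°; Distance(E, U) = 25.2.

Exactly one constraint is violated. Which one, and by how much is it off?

Distance(E, U) = 25.2 — off by 4.70.

Q = (0.00, 0.00) ✓; QV at -126.2° ✓; |QV| = 18.80 ✓; ∠QVW = 61.70° ✓; |VW| = 16.10 ✓; ∠(VW, WD) = 90.00° ✓; |WD| = 8.900 ✓; ∠(WD, DS) = 90.00° ✓; |DS| = 10.00 ✓; ∠(DS, SE) = 90.00° ✓; |SE| = 14.80 ✓; ∠SEU = 49.40° ✓; |EU| = 20.50 ✗.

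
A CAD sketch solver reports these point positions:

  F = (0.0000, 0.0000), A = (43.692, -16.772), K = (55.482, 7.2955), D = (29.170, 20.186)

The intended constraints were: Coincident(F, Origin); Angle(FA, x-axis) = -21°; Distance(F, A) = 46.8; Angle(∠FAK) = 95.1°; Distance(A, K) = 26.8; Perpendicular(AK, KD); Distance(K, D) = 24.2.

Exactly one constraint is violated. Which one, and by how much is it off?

Distance(K, D) = 24.2 — off by 5.10.

F = (0.00, 0.00) ✓; FA at -21.00° ✓; |FA| = 46.80 ✓; ∠FAK = 95.10° ✓; |AK| = 26.80 ✓; ∠(AK, KD) = 90.00° ✓; |KD| = 29.30 ✗.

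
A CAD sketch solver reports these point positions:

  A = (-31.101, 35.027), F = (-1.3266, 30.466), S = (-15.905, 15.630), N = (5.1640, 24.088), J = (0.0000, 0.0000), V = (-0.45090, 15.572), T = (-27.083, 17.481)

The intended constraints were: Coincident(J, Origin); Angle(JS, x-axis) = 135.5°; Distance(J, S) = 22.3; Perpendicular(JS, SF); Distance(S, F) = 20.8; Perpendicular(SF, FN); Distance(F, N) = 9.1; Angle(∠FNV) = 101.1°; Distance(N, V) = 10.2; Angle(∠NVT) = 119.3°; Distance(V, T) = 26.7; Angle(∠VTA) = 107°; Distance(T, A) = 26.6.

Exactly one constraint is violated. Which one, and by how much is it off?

Distance(T, A) = 26.6 — off by 8.60.

J = (0.00, 0.00) ✓; JS at 135.5° ✓; |JS| = 22.30 ✓; ∠(JS, SF) = 90.00° ✓; |SF| = 20.80 ✓; ∠(SF, FN) = 90.00° ✓; |FN| = 9.100 ✓; ∠FNV = 101.1° ✓; |NV| = 10.20 ✓; ∠NVT = 119.3° ✓; |VT| = 26.70 ✓; ∠VTA = 107.0° ✓; |TA| = 18.00 ✗.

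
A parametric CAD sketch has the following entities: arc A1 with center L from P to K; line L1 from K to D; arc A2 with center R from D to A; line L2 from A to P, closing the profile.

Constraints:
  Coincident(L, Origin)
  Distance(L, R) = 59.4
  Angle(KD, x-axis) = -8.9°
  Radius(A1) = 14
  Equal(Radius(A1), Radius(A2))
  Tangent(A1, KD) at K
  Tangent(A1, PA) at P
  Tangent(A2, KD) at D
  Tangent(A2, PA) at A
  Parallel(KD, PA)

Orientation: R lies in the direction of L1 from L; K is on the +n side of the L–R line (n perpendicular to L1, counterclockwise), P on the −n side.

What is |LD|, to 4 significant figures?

61.03

The slot axis is L1's direction at -8.9°, so u = (cos -8.9°, sin -8.9°) = (0.9880, -0.1547) and n = (−sin -8.9°, cos -8.9°) = (0.1547, 0.9880). L is at the origin and R lies 59.4 along u from L, so R = 59.4·u = (58.68, -9.190). Tangency of A1 to both parallel lines with radius 14.0 puts K and P at L ± 14.0·n: K = (2.166, 13.83), P = (-2.166, -13.83). Equal radii place D and A the same way about R: D = R + 14.0·n = (60.85, 4.642), A = R − 14.0·n = (56.52, -23.02). Then |LD| = |D − L| = 61.03.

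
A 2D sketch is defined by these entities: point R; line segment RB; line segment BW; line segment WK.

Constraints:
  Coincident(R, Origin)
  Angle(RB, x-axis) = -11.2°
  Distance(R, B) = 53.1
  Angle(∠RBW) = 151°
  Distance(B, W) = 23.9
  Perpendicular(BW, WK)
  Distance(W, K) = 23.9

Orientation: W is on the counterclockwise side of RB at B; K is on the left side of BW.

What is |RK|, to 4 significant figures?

70.37

∠RBW = 151.0°, so BW runs at -11.2° + (180° − 151.0°) = 17.80° from the x-axis; with |BW| = 23.9, W = B + 23.9·(cos 17.80°, sin 17.80°) = (74.84, -3.008). BW is perpendicular to WK; with |WK| = 23.9 on the left of BW, K = W + 23.9·(-0.3057, 0.9521) = (67.54, 19.75). Then |RK| = |K − R| = 70.37.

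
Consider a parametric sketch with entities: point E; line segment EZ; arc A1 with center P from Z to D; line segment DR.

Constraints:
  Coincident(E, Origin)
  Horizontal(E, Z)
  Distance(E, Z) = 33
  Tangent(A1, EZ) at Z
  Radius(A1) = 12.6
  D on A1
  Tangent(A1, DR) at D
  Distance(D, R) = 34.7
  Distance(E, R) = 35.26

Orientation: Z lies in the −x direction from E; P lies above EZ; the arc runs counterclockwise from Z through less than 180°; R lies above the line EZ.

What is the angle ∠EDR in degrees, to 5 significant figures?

72.013°

E is at the origin; EZ is horizontal with |EZ| = 33.0 and Z on the −x side, so Z = (-33.000, 0.0000). Tangency of A1 to EZ means the radius PZ is perpendicular to EZ, so P = Z + (0, 12.6) = (-33.000, 12.600). Since PD ⟂ DR (tangency), |PR| = √(12.6² + 34.7²) = 36.917 regardless of where D sits on A1. So R lies on both circle(E, 35.26) and circle(P, 36.917); the above-EZ intersection is R = (-3.7052, 35.065). D is the foot of the tangent from R: D = (-22.380, 5.8188).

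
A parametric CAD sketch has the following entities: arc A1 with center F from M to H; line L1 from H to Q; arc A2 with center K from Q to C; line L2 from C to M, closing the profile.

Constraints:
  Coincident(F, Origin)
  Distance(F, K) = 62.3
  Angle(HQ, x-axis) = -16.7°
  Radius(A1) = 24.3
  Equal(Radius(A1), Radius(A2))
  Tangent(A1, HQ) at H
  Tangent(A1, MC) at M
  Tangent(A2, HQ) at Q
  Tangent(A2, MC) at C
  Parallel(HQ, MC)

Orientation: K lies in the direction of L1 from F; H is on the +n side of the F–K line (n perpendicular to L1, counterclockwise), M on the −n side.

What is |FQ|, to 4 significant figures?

66.87

Tangency of A1 to both parallel lines with radius 24.3 puts H and M at F ± 24.3·n: H = (6.983, 23.28), M = (-6.983, -23.28). Equal radii place Q and C the same way about K: Q = K + 24.3·n = (66.66, 5.373), C = K − 24.3·n = (52.69, -41.18). Then |FQ| = |Q − F| = 66.87.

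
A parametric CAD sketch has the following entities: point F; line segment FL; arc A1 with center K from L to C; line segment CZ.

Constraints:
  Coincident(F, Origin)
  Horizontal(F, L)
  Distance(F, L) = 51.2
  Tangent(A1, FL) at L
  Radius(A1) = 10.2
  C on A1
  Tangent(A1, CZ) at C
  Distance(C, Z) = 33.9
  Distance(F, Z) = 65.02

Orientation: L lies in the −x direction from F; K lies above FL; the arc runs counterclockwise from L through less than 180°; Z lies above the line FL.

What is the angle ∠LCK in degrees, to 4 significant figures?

40.33°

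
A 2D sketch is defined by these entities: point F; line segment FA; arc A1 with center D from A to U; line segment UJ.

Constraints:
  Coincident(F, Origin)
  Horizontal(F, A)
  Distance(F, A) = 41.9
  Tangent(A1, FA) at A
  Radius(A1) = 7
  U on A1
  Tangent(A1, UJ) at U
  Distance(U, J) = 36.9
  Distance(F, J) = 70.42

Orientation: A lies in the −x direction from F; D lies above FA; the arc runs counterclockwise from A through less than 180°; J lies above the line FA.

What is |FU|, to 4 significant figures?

37.75

Checks: |DU| = 7.000 ✓; ∠(DU, UJ) = 90.00° ✓; |UJ| = 36.90 ✓; |FJ| = 70.42 ✓.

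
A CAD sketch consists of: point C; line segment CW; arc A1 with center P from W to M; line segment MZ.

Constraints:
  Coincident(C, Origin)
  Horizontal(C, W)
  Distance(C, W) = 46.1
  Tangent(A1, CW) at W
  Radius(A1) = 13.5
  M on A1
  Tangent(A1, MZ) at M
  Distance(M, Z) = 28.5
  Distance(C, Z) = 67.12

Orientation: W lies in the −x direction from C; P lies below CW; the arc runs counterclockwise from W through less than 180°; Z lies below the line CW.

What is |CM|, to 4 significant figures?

61.53

C is at the origin; C and W share the same y with |CW| = 46.1 and W on the −x side, so W = (-46.10, 0.000). A1 meets CW tangentially, so PW is at right angles to CW, so P = W + (0, -13.5) = (-46.10, -13.50). Since PM ⟂ MZ (tangency), |PZ| = √(13.5² + 28.5²) = 31.54 regardless of where M sits on A1. So Z lies on both circle(C, 67.12) and circle(P, 31.54); the below-CW intersection is Z = (-49.98, -44.80). M is the foot of the tangent from Z: M = (-58.92, -17.73).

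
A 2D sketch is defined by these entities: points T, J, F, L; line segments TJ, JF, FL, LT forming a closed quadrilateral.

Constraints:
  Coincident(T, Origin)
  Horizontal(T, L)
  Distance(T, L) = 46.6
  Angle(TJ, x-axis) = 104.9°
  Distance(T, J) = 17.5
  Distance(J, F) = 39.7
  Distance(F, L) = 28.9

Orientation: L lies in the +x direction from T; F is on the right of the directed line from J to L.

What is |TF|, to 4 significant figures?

24.99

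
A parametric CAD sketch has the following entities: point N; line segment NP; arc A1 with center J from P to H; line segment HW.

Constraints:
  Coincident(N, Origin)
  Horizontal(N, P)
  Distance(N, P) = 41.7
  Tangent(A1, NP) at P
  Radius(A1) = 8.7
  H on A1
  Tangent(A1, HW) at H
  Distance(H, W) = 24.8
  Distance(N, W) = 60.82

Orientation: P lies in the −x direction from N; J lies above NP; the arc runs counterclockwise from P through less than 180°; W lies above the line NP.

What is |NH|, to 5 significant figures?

37.807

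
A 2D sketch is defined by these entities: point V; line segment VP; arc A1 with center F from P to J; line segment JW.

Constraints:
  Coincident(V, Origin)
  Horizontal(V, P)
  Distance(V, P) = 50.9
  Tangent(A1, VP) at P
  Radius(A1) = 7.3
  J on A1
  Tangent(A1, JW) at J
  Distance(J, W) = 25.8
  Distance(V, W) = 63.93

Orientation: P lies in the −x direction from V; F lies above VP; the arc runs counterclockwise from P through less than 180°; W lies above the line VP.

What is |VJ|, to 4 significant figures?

45.32

Checks: |FJ| = 7.300 ✓; ∠(FJ, JW) = 90.00° ✓; |JW| = 25.80 ✓; |VW| = 63.93 ✓.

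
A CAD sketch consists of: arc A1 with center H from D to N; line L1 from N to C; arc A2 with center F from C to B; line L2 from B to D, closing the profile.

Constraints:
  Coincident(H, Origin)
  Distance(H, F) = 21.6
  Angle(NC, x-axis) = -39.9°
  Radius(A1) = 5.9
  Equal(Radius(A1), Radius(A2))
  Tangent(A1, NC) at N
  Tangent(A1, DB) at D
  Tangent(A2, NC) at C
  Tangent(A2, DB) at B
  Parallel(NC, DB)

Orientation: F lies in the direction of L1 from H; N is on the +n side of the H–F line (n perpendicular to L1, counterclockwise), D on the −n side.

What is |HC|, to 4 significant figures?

22.39

The slot axis is L1's direction at -39.9°, so u = (cos -39.9°, sin -39.9°) = (0.7672, -0.6414) and n = (−sin -39.9°, cos -39.9°) = (0.6414, 0.7672). H is at the origin and F lies 21.6 along u from H, so F = 21.6·u = (16.57, -13.86). Tangency of A1 to both parallel lines with radius 5.9 puts N and D at H ± 5.9·n: N = (3.785, 4.526), D = (-3.785, -4.526). Equal radii place C and B the same way about F: C = F + 5.9·n = (20.36, -9.329), B = F − 5.9·n = (12.79, -18.38). Then |HC| = |C − H| = 22.39.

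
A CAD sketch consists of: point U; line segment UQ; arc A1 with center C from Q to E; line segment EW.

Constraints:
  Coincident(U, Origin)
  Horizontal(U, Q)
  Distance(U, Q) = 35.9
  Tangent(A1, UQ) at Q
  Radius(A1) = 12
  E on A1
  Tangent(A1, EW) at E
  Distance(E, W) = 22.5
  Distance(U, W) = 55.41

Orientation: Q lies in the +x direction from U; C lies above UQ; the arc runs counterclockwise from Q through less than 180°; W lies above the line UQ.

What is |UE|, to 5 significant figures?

49.842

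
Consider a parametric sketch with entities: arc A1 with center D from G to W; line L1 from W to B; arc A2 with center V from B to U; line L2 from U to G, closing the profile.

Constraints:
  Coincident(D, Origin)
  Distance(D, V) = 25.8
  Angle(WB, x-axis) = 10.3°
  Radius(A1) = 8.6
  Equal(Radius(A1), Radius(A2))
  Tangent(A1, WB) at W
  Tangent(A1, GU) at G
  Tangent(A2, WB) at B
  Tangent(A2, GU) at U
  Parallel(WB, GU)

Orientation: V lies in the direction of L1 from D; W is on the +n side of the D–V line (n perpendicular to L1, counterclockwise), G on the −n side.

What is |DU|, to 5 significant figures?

27.196

The slot axis is L1's direction at 10.3°, so u = (cos 10.3°, sin 10.3°) = (0.98389, 0.17880) and n = (−sin 10.3°, cos 10.3°) = (-0.17880, 0.98389). D is at the origin and V lies 25.8 along u from D, so V = 25.8·u = (25.384, 4.6131). Tangency of A1 to both parallel lines with radius 8.6 puts W and G at D ± 8.6·n: W = (-1.5377, 8.4614), G = (1.5377, -8.4614). Equal radii place B and U the same way about V: B = V + 8.6·n = (23.847, 13.075), U = V − 8.6·n = (26.922, -3.8483). Then |DU| = |U − D| = 27.196.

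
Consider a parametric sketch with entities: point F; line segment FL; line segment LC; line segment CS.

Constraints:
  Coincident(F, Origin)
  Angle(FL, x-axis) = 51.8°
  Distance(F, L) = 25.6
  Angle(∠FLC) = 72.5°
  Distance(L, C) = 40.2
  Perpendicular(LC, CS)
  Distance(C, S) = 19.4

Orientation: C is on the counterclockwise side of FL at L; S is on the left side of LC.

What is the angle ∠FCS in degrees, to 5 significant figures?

53.086°

∠FLC = 72.5°, so LC runs at 51.8° + (180° − 72.5°) = 159.30° from the x-axis; with |LC| = 40.2, C = L + 40.2·(cos 159.30°, sin 159.30°) = (-21.774, 34.328). LC is perpendicular to CS; with |CS| = 19.4 on the left of LC, S = C + 19.4·(-0.35347, -0.93544) = (-28.631, 16.180). Then cos ∠FCS = CF·CS / (|CF||CS|), giving 53.086°.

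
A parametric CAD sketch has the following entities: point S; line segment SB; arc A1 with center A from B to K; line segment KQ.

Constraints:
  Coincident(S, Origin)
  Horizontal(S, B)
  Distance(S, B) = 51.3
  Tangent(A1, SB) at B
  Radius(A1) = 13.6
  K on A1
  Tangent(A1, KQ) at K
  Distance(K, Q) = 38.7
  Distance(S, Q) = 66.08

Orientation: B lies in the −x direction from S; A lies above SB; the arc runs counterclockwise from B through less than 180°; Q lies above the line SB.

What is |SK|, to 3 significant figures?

40.3

Checks: |AK| = 13.60 ✓; ∠(AK, KQ) = 90.00° ✓; |KQ| = 38.70 ✓; |SQ| = 66.08 ✓.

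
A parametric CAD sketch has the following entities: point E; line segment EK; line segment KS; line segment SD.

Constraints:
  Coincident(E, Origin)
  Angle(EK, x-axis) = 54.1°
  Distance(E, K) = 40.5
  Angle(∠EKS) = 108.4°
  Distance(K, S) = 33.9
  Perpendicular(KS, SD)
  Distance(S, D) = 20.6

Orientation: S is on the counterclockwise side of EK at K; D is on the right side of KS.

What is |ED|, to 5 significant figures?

75.259

E is at the origin; EK runs at 54.1° with length 40.5, so K = 40.5·(cos 54.1°, sin 54.1°) = (23.748, 32.807). ∠EKS = 108.4°, so KS runs at 54.1° + (180° − 108.4°) = 125.70° from the x-axis; with |KS| = 33.9, S = K + 33.9·(cos 125.70°, sin 125.70°) = (3.9660, 60.336). KS ⟂ SD; with |SD| = 20.6 on the right of KS, D = S + 20.6·(0.81208, 0.58354) = (20.695, 72.357). Then |ED| = |D − E| = 75.259.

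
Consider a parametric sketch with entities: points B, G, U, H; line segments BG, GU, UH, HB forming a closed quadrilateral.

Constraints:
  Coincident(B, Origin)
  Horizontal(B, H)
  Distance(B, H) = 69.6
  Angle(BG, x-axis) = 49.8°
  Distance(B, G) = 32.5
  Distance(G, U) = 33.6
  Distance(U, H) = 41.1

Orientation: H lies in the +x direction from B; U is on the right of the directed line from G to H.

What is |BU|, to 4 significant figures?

30.25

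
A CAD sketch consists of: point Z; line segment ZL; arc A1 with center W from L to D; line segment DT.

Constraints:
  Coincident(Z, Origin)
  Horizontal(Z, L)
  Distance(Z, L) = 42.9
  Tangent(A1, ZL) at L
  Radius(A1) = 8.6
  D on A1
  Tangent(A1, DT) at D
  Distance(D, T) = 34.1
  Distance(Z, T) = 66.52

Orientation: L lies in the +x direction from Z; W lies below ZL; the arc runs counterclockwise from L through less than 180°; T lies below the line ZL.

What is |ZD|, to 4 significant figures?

37.42

Checks: |ZL| = 42.90 ✓; ∠(WL, LZ) = 90.00° ✓; |WD| = 8.600 ✓; ∠(WD, DT) = 90.00° ✓; |DT| = 34.10 ✓; |ZT| = 66.52 ✓.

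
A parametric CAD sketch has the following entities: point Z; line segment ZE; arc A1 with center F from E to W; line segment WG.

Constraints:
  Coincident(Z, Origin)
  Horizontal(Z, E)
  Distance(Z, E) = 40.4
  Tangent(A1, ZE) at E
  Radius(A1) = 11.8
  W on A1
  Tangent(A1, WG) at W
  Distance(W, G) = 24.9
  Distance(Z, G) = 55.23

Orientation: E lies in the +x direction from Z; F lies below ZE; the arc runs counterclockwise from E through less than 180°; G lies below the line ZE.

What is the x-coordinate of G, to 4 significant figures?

38.80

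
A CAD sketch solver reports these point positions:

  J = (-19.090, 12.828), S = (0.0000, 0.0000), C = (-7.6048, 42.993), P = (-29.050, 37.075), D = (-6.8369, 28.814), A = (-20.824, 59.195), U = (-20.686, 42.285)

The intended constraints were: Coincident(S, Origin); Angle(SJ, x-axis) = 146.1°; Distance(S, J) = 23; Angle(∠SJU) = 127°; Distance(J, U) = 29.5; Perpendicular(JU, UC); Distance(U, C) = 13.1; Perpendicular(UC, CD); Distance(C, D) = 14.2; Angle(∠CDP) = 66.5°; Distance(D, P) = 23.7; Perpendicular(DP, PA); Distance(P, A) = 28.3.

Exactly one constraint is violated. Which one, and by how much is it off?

Distance(P, A) = 28.3 — off by 4.70.

S = (0.00, 0.00) ✓; SJ at 146.1° ✓; |SJ| = 23.00 ✓; ∠SJU = 127.0° ✓; |JU| = 29.50 ✓; ∠(JU, UC) = 90.00° ✓; |UC| = 13.10 ✓; ∠(UC, CD) = 90.00° ✓; |CD| = 14.20 ✓; ∠CDP = 66.50° ✓; |DP| = 23.70 ✓; ∠(DP, PA) = 90.00° ✓; |PA| = 23.60 ✗.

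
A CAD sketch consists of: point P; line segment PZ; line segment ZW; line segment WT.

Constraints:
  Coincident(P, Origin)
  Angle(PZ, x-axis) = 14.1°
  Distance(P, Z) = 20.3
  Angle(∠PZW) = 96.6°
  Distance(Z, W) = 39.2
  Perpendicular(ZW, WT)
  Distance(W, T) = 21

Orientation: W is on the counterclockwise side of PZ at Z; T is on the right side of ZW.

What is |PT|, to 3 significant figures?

58.5

P is at the origin; PZ runs at 14.1° with length 20.3, so Z = 20.3·(cos 14.1°, sin 14.1°) = (19.7, 4.95). ∠PZW = 96.6°, so ZW runs at 14.1° + (180° − 96.6°) = 97.5° from the x-axis; with |ZW| = 39.2, W = Z + 39.2·(cos 97.5°, sin 97.5°) = (14.6, 43.8). ZW is perpendicular to WT; with |WT| = 21.0 on the right of ZW, T = W + 21.0·(0.991, 0.131) = (35.4, 46.6). Then |PT| = |T − P| = 58.5.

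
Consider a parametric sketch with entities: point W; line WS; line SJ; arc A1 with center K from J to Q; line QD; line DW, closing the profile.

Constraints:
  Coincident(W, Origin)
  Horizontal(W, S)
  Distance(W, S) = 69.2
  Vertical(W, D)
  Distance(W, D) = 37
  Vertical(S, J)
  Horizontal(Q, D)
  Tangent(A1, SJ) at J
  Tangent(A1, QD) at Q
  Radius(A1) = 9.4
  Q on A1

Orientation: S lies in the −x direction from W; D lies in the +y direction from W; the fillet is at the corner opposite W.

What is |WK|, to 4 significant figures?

65.86

W is at the origin; WS is horizontal with |WS| = 69.2 and S on the −x side, so S = (-69.20, 0.000). WD is vertical with |WD| = 37.0 and D on the +y side, so D = (0.000, 37.00). The virtual corner opposite W is at (-69.20, 37.00). The tangent condition forces KJ to be normal to SJ and A1 meets QD tangentially, so KQ is at right angles to QD, with radius 9.4, so the center K sits 9.4 in from both sides at K = (-59.80, 27.60). Then |WK| = |K − W| = 65.86.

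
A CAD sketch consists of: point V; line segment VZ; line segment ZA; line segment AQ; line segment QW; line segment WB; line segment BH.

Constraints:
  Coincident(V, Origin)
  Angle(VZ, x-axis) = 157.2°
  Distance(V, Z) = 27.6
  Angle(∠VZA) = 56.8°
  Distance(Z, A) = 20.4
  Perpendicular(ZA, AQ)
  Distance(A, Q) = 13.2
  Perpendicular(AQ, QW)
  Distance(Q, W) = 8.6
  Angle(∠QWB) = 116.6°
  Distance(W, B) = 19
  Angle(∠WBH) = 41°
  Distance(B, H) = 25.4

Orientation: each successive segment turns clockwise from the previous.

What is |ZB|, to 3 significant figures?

5.02

V is at the origin; VZ runs at 157.2° with length 27.6, so Z = (-25.4, 10.7). ∠VZA = 56.8° gives ZA at 34.0° from the x-axis; with |ZA| = 20.4, A = (-8.53, 22.1). The perpendicularity gives AQ at right angles to ZA, so AQ runs at -56.0°; with |AQ| = 13.2, Q = (-1.15, 11.2). AQ is perpendicular to QW, so QW runs at -146°; with |QW| = 8.6, W = (-8.28, 6.35). ∠QWB = 116.6° gives WB at 151° from the x-axis; with |WB| = 19.0, B = (-24.8, 15.7). Then |ZB| = |B − Z| = 5.02.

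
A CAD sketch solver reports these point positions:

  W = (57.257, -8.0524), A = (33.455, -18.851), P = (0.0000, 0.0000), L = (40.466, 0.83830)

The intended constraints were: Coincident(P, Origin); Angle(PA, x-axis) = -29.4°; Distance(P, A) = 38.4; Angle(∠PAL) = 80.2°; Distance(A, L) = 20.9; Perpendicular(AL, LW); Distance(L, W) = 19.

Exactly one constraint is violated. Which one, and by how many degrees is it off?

Perpendicular(AL, LW) — off by 8.30°.

P = (0.00, 0.00) ✓; PA at -29.40° ✓; |PA| = 38.40 ✓; ∠PAL = 80.20° ✓; |AL| = 20.90 ✓; ∠(AL, LW) = 98.30° ✗; |LW| = 19.00 ✓.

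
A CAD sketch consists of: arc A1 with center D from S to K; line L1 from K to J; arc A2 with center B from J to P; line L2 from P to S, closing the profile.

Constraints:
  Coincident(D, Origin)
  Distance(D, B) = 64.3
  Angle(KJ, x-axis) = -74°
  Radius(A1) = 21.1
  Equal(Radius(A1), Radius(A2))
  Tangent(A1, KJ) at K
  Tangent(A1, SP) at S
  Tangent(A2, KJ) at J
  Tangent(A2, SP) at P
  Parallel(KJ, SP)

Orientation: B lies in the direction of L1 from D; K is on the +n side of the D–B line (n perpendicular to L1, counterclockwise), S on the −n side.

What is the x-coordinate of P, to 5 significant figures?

-2.5591

The slot axis is L1's direction at -74.0°, so u = (cos -74.0°, sin -74.0°) = (0.27564, -0.96126) and n = (−sin -74.0°, cos -74.0°) = (0.96126, 0.27564). D is at the origin and B lies 64.3 along u from D, so B = 64.3·u = (17.723, -61.809). Tangency of A1 to both parallel lines with radius 21.1 puts K and S at D ± 21.1·n: K = (20.283, 5.8159), S = (-20.283, -5.8159). Equal radii place J and P the same way about B: J = B + 21.1·n = (38.006, -55.993), P = B − 21.1·n = (-2.5591, -67.625). So P.x = -2.5591.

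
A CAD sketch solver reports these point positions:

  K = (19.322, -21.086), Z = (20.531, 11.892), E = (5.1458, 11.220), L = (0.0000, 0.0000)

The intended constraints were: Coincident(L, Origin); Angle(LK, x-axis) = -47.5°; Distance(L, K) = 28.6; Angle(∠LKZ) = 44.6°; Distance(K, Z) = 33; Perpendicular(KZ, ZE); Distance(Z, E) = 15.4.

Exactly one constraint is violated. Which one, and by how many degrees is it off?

Perpendicular(KZ, ZE) — off by 4.60°.

L = (0.00, 0.00) ✓; LK at -47.50° ✓; |LK| = 28.60 ✓; ∠LKZ = 44.60° ✓; |KZ| = 33.00 ✓; ∠(KZ, ZE) = 94.60° ✗; |ZE| = 15.40 ✓.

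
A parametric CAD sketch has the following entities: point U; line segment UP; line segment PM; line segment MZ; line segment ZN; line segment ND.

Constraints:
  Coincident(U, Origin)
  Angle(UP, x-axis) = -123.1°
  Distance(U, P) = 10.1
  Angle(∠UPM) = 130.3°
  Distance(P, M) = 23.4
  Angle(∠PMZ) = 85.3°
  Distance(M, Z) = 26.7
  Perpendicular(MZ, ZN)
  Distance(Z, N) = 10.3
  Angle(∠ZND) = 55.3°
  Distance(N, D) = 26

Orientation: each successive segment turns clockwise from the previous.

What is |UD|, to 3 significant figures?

34.0

U is at the origin; UP runs at -123.1° with length 10.1, so P = (-5.52, -8.46). ∠UPM = 130.3° gives PM at -173° from the x-axis; with |PM| = 23.4, M = (-28.7, -11.4). ∠PMZ = 85.3° gives MZ at 92.5° from the x-axis; with |MZ| = 26.7, Z = (-29.9, 15.3). MZ ⟂ ZN, so ZN runs at 2.50°; with |ZN| = 10.3, N = (-19.6, 15.7). ∠ZND = 55.3° gives ND at -122° from the x-axis; with |ND| = 26.0, D = (-33.5, -6.27). Then |UD| = |D − U| = 34.0.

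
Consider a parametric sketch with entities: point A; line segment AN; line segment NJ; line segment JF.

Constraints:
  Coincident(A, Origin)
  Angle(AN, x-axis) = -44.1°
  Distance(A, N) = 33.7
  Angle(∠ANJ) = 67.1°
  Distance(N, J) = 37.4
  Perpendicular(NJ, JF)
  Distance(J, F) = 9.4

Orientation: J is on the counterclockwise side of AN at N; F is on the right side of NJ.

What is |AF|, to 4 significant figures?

47.18

∠ANJ = 67.1°, so NJ runs at -44.1° + (180° − 67.1°) = 68.80° from the x-axis; with |NJ| = 37.4, J = N + 37.4·(cos 68.80°, sin 68.80°) = (37.73, 11.42). NJ is perpendicular to JF; with |JF| = 9.4 on the right of NJ, F = J + 9.4·(0.9323, -0.3616) = (46.49, 8.017). Then |AF| = |F − A| = 47.18.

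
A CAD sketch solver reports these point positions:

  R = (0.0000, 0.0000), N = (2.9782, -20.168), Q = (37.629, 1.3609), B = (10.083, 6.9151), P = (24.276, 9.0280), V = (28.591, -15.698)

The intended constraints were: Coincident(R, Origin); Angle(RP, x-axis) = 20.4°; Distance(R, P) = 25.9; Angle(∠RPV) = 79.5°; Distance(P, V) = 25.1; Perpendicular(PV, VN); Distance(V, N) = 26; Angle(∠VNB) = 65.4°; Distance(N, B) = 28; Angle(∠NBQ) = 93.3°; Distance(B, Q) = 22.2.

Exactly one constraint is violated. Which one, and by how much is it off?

Distance(B, Q) = 22.2 — off by 5.90.

R = (0.00, 0.00) ✓; RP at 20.40° ✓; |RP| = 25.90 ✓; ∠RPV = 79.50° ✓; |PV| = 25.10 ✓; ∠(PV, VN) = 90.00° ✓; |VN| = 26.00 ✓; ∠VNB = 65.40° ✓; |NB| = 28.00 ✓; ∠NBQ = 93.30° ✓; |BQ| = 28.10 ✗.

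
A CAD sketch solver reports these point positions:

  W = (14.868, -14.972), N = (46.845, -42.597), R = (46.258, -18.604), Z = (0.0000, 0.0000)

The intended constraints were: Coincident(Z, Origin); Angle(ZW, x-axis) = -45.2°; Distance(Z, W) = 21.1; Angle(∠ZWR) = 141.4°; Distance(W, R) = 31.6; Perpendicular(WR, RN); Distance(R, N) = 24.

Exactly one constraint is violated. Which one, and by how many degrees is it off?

Perpendicular(WR, RN) — off by 8.00°.

Z = (0.00, 0.00) ✓; ZW at -45.20° ✓; |ZW| = 21.10 ✓; ∠ZWR = 141.4° ✓; |WR| = 31.60 ✓; ∠(WR, RN) = 82.00° ✗; |RN| = 24.00 ✓.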